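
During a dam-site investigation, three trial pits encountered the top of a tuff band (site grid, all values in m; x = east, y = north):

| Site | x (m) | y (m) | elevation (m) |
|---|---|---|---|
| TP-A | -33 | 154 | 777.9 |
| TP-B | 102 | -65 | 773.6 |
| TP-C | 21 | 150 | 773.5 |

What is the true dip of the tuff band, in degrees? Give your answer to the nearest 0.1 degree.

Two edge vectors: TP-A→TP-B = (135, -219, -4.3), TP-A→TP-C = (54, -4, -4.4).
Normal n = (TP-A→TP-B) × (TP-A→TP-C) = (946.4, 361.8, 11286).
So ∂z/∂x = −n_x/n_z = −0.08386 and ∂z/∂y = −n_y/n_z = −0.03206.
Gradient magnitude |∇z| = √(a² + b²) = √(0.00703 + 0.00103) = 0.08977.
True dip = arctan(0.08977) = 5.1°, dipping toward ENE (azimuth ≈ 069°).

5.1°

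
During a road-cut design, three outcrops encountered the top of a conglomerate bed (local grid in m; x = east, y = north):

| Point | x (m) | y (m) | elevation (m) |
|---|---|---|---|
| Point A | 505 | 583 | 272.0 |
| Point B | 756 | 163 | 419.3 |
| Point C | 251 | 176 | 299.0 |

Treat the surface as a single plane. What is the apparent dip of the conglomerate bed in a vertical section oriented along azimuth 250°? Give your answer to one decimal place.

Let the plane be z = a·x + b·y + c.
Point B−Point A: 251a − 420b = 147.3;  Point C−Point A: −254a − 407b = 27.
Solving gives a = 0.23277, b = −0.21161.
Unit vector along 250° is (sin 250°, cos 250°) = (-0.9397, -0.3420).
Slope in that direction = a·(-0.9397) + b·(-0.3420) = −0.14636.
Apparent dip = arctan|0.14636| = 8.3° (true dip is 17.5°, so apparent ≤ true as expected).

8.3°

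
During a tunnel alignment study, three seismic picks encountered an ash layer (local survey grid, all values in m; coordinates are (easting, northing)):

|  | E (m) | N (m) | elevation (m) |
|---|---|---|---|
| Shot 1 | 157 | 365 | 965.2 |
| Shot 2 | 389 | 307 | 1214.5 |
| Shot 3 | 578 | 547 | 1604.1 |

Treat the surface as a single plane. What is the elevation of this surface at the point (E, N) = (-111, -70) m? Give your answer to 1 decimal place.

351.3 m

Two edge vectors: Shot 1→Shot 2 = (232, -58, 249.3), Shot 1→Shot 3 = (421, 182, 638.9).
Normal n = (Shot 1→Shot 2) × (Shot 1→Shot 3) = (-82428.8, -43269.5, 66642).
So ∂z/∂E = −n_x/n_z = 1.23689 and ∂z/∂N = −n_y/n_z = 0.64928.
Intercept c from Shot 1: 965.2 − 194.19 − 236.99 = 534.02.
At (-111, -70): z = −137.3 − 45.4 + 534.02 = 351.3 m.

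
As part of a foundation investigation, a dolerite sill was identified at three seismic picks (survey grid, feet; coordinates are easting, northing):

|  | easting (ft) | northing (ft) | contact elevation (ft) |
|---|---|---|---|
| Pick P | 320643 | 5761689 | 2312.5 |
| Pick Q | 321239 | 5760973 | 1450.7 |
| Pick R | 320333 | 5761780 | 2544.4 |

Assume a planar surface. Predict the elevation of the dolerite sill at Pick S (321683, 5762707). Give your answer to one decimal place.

2551.9 ft

Two edge vectors: Pick P→Pick Q = (596, -716, -861.8), Pick P→Pick R = (-310, 91, 231.9).
Normal n = (Pick P→Pick Q) × (Pick P→Pick R) = (-87616.6, 128945.6, -167724).
So ∂z/∂easting = −n_x/n_z = −0.522385586 and ∂z/∂northing = −n_y/n_z = 0.768796356.
Intercept c from Pick P: 2312.5 + 167499.28 − 4429565.51 = −4259753.73.
At (321683, 5762707): z = −168042.6 + 4430348.1 − 4259753.73 = 2551.9 ft.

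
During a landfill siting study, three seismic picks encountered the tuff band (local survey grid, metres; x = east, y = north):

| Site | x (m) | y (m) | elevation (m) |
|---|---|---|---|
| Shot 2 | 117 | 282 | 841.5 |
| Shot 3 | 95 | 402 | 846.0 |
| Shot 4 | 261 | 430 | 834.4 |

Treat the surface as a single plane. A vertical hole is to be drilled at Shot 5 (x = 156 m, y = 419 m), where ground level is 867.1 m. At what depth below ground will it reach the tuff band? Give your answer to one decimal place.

25.2 m

Two edge vectors: Shot 2→Shot 3 = (-22, 120, 4.5), Shot 2→Shot 4 = (144, 148, -7.1).
Normal n = (Shot 2→Shot 3) × (Shot 2→Shot 4) = (-1518, 491.8, -20536).
So ∂z/∂x = −n_x/n_z = −0.07392 and ∂z/∂y = −n_y/n_z = 0.02395.
Intercept c from Shot 2: 841.5 + 8.65 − 6.75 = 843.40.
At (156, 419): z_contact = −11.53 + 10.03 + 843.40 = 841.90 m.
Depth below ground = 867.1 − 841.90 = 25.2 m.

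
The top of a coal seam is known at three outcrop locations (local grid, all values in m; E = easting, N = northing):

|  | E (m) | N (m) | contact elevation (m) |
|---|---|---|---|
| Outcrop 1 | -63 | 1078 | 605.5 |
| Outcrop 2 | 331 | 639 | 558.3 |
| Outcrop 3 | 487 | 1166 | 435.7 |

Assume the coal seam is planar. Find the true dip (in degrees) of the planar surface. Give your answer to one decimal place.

17.8°

Two edge vectors: Outcrop 1→Outcrop 2 = (394, -439, -47.2), Outcrop 1→Outcrop 3 = (550, 88, -169.8).
Normal n = (Outcrop 1→Outcrop 2) × (Outcrop 1→Outcrop 3) = (78695.8, 40941.2, 276122).
So ∂z/∂E = −n_x/n_z = −0.28500 and ∂z/∂N = −n_y/n_z = −0.14827.
Gradient magnitude |∇z| = √(a² + b²) = √(0.08123 + 0.02198) = 0.32127.
True dip = arctan(0.32127) = 17.8°, dipping toward ENE (azimuth ≈ 063°).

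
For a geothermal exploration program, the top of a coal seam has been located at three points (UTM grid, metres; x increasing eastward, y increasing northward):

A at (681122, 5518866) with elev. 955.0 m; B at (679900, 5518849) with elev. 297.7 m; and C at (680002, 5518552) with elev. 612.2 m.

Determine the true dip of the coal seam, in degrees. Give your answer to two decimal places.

Let the plane be z = a·x + b·y + c.
B−A: −1222a − 17b = −657.3;  C−A: −1120a − 314b = −342.8.
Solving gives a = 0.54999, b = −0.87004.
Gradient magnitude |∇z| = √(a² + b²) = √(0.30249 + 0.75696) = 1.02930.
True dip = arctan(1.02930) = 45.83°, dipping toward NNW (azimuth ≈ 328°).

45.83°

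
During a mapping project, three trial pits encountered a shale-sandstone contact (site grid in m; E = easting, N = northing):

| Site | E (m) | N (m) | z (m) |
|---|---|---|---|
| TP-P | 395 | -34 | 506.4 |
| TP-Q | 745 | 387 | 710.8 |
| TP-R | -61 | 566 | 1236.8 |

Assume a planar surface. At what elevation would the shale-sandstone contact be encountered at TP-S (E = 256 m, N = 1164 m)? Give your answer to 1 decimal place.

1610.0 m

Two edge vectors: TP-P→TP-Q = (350, 421, 204.4), TP-P→TP-R = (-456, 600, 730.4).
Normal n = (TP-P→TP-Q) × (TP-P→TP-R) = (184858.4, -348846.4, 401976).
So ∂z/∂E = −n_x/n_z = −0.459874 and ∂z/∂N = −n_y/n_z = 0.867829.
Intercept c from TP-P: 506.4 + 181.65 + 29.51 = 717.56.
At (256, 1164): z = −117.7 + 1010.2 + 717.56 = 1610.0 m.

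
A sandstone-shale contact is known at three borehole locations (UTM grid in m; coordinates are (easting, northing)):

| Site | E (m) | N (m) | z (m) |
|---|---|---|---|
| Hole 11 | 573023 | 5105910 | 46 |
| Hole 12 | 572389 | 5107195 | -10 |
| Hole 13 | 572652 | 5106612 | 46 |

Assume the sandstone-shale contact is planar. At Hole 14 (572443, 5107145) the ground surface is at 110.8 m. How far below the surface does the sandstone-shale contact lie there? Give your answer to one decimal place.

155.0 m

Let the plane be z = a·E + b·N + c.
Hole 12−Hole 11: −634a + 1285b = −56;  Hole 13−Hole 11: −371a + 702b = 0.
Solving gives a = −1.241418511, b = −0.656077304.
Then c = 46 − a·573023 − b·5105910 = 4061279.03.
At (572443, 5107145): z_contact = −710641.34 − 3350681.93 + 4061279.03 = -44.23 m.
Depth below ground = 110.8 − (-44.23) = 155.0 m.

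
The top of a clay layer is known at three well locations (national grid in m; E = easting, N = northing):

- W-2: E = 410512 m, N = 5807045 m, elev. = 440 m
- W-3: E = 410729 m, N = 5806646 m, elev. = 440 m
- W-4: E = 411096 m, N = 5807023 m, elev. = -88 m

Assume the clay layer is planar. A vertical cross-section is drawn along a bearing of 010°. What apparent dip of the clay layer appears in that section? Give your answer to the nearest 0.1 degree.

Let the plane be z = a·E + b·N + c.
W-3−W-2: 217a − 399b = 0;  W-4−W-2: 584a − 22b = −528.
Solving gives a = −0.92302, b = −0.50199.
Unit vector along 010° is (sin 10°, cos 10°) = (0.1736, 0.9848).
Slope in that direction = a·(0.1736) + b·(0.9848) = −0.65465.
Apparent dip = arctan|0.65465| = 33.2° (true dip is 46.4°, so apparent ≤ true as expected).

33.2°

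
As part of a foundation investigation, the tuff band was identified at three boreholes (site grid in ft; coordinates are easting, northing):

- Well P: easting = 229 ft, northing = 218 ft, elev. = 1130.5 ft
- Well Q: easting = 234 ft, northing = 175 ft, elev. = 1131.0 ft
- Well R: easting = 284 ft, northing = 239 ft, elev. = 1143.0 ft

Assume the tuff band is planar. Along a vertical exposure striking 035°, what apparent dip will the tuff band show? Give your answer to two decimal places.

7.91°

Two edge vectors: Well P→Well Q = (5, -43, 0.5), Well P→Well R = (55, 21, 12.5).
Normal n = (Well P→Well Q) × (Well P→Well R) = (-548, -35, 2470).
So ∂z/∂easting = −n_x/n_z = 0.22186 and ∂z/∂northing = −n_y/n_z = 0.01417.
Unit vector along 035° is (sin 35°, cos 35°) = (0.5736, 0.8192).
Slope in that direction = a·(0.5736) + b·(0.8192) = 0.13886.
Apparent dip = arctan|0.13886| = 7.91° (true dip is 12.5°, so apparent ≤ true as expected).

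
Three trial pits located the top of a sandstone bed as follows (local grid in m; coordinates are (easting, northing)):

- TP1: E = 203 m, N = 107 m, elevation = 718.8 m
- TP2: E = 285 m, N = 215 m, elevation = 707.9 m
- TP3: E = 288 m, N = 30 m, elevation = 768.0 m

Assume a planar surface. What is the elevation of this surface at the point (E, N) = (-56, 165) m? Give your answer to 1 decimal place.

Two edge vectors: TP1→TP2 = (82, 108, -10.9), TP1→TP3 = (85, -77, 49.2).
Normal n = (TP1→TP2) × (TP1→TP3) = (4474.3, -4960.9, -15494).
So ∂z/∂E = −n_x/n_z = 0.28878 and ∂z/∂N = −n_y/n_z = −0.32018.
Intercept c from TP1: 718.8 − 58.62 + 34.26 = 694.44.
At (-56, 165): z = −16.2 − 52.8 + 694.44 = 625.4 m.

625.4 m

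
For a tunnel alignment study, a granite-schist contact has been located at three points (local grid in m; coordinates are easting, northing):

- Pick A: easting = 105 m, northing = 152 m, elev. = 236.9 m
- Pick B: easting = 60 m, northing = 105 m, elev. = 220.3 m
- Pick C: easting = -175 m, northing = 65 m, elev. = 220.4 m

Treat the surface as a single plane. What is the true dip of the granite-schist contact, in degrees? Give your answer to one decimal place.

23.2°

Let the plane be z = a·easting + b·northing + c.
Pick B−Pick A: −45a − 47b = −16.6;  Pick C−Pick A: −280a − 87b = −16.5.
Solving gives a = −0.07233, b = 0.42244.
Gradient magnitude |∇z| = √(a² + b²) = √(0.00523 + 0.17846) = 0.42859.
True dip = arctan(0.42859) = 23.2°, dipping toward S (azimuth ≈ 170°).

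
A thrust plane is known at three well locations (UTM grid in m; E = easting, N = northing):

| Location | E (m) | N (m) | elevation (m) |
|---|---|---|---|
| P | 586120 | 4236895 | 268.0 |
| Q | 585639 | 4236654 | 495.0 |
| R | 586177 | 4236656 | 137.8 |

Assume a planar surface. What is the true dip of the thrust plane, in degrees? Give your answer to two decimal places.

37.57°

Let the plane be z = a·E + b·N + c.
Q−P: −481a − 241b = 227;  R−P: 57a − 239b = −130.2.
Solving gives a = −0.66538, b = 0.38608.
Gradient magnitude |∇z| = √(a² + b²) = √(0.44272 + 0.14906) = 0.76928.
True dip = arctan(0.76928) = 37.57°, dipping toward ESE (azimuth ≈ 120°).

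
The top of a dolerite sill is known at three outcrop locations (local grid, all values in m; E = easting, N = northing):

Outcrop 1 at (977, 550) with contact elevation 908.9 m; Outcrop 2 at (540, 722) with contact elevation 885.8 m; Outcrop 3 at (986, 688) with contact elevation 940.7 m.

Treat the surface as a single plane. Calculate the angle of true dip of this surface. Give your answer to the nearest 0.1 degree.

Two edge vectors: Outcrop 1→Outcrop 2 = (-437, 172, -23.1), Outcrop 1→Outcrop 3 = (9, 138, 31.8).
Normal n = (Outcrop 1→Outcrop 2) × (Outcrop 1→Outcrop 3) = (8657.4, 13688.7, -61854).
So ∂z/∂E = −n_x/n_z = 0.13997 and ∂z/∂N = −n_y/n_z = 0.22131.
Gradient magnitude |∇z| = √(a² + b²) = √(0.01959 + 0.04898) = 0.26185.
True dip = arctan(0.26185) = 14.7°, dipping toward SSW (azimuth ≈ 212°).

14.7°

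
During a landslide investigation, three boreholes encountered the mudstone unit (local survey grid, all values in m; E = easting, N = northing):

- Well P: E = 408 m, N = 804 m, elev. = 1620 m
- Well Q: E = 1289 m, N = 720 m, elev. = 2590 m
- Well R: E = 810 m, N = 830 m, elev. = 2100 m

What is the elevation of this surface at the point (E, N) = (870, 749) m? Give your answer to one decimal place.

Two edge vectors: Well P→Well Q = (881, -84, 970), Well P→Well R = (402, 26, 480).
Normal n = (Well P→Well Q) × (Well P→Well R) = (-65540, -32940, 56674).
So ∂z/∂E = −n_x/n_z = 1.156439 and ∂z/∂N = −n_y/n_z = 0.581219.
Intercept c from Well P: 1620 − 471.83 − 467.30 = 680.87.
At (870, 749): z = 1006.1 + 435.3 + 680.87 = 2122.3 m.

2122.3 m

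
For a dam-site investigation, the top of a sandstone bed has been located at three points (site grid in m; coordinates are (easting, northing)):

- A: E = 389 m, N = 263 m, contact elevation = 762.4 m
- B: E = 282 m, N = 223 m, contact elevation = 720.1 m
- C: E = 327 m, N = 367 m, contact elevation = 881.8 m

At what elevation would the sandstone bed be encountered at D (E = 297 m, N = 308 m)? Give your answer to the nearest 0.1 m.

Two edge vectors: A→B = (-107, -40, -42.3), A→C = (-62, 104, 119.4).
Normal n = (A→B) × (A→C) = (-376.8, 15398.4, -13608).
So ∂z/∂E = −n_x/n_z = −0.02769 and ∂z/∂N = −n_y/n_z = 1.13157.
Intercept c from A: 762.4 + 10.77 − 297.60 = 475.57.
At (297, 308): z = −8.2 + 348.5 + 475.57 = 815.9 m.

815.9 m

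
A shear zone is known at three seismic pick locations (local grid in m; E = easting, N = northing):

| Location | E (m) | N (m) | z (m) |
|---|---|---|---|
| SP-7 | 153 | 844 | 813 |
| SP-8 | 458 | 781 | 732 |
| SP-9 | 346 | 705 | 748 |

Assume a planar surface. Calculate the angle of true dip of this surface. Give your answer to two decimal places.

Two edge vectors: SP-7→SP-8 = (305, -63, -81), SP-7→SP-9 = (193, -139, -65).
Normal n = (SP-7→SP-8) × (SP-7→SP-9) = (-7164, 4192, -30236).
So ∂z/∂E = −n_x/n_z = −0.23694 and ∂z/∂N = −n_y/n_z = 0.13864.
Gradient magnitude |∇z| = √(a² + b²) = √(0.05614 + 0.01922) = 0.27452.
True dip = arctan(0.27452) = 15.35°, dipping toward ESE (azimuth ≈ 120°).

15.35°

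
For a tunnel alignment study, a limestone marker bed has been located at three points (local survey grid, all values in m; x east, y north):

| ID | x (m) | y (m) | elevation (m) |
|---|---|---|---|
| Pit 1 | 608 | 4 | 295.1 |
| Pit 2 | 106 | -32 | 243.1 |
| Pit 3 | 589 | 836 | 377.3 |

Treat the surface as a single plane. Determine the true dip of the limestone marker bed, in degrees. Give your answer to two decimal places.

7.95°

Let the plane be z = a·x + b·y + c.
Pit 2−Pit 1: −502a − 36b = −52;  Pit 3−Pit 1: −19a + 832b = 82.2.
Solving gives a = 0.09634, b = 0.10100.
Gradient magnitude |∇z| = √(a² + b²) = √(0.00928 + 0.01020) = 0.13958.
True dip = arctan(0.13958) = 7.95°, dipping toward SW (azimuth ≈ 224°).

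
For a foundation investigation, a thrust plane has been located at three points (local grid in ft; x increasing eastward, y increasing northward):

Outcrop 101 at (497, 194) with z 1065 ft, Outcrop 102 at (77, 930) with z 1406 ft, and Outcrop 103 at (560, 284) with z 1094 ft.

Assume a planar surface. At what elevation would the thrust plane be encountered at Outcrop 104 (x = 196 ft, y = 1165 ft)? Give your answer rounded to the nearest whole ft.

1487 ft

Two edge vectors: Outcrop 101→Outcrop 102 = (-420, 736, 341), Outcrop 101→Outcrop 103 = (63, 90, 29).
Normal n = (Outcrop 101→Outcrop 102) × (Outcrop 101→Outcrop 103) = (-9346, 33663, -84168).
So ∂z/∂x = −n_x/n_z = −0.11104 and ∂z/∂y = −n_y/n_z = 0.39995.
Intercept c from Outcrop 101: 1065 + 55.19 − 77.59 = 1042.60.
At (196, 1165): z = −21.8 + 465.9 + 1042.60 = 1486.8 ft.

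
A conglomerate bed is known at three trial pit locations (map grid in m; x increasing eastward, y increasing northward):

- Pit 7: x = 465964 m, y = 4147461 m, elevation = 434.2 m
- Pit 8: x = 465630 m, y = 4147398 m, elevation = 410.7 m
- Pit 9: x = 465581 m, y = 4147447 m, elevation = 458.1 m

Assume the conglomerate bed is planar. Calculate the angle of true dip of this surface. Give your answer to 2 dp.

Let the plane be z = a·x + b·y + c.
Pit 8−Pit 7: −334a − 63b = −23.5;  Pit 9−Pit 7: −383a − 14b = 23.9.
Solving gives a = −0.09431, b = 0.87303.
Gradient magnitude |∇z| = √(a² + b²) = √(0.00890 + 0.76219) = 0.87811.
True dip = arctan(0.87811) = 41.29°, dipping toward S (azimuth ≈ 174°).

41.29°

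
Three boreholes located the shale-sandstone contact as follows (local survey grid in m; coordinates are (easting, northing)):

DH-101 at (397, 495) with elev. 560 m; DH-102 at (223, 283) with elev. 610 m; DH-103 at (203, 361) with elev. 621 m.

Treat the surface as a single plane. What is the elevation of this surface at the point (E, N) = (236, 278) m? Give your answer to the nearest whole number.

Two edge vectors: DH-101→DH-102 = (-174, -212, 50), DH-101→DH-103 = (-194, -134, 61).
Normal n = (DH-101→DH-102) × (DH-101→DH-103) = (-6232, 914, -17812).
So ∂z/∂E = −n_x/n_z = −0.34988 and ∂z/∂N = −n_y/n_z = 0.05131.
Intercept c from DH-101: 560 + 138.90 − 25.40 = 673.50.
At (236, 278): z = −82.6 + 14.3 + 673.50 = 605.2 m.

605 m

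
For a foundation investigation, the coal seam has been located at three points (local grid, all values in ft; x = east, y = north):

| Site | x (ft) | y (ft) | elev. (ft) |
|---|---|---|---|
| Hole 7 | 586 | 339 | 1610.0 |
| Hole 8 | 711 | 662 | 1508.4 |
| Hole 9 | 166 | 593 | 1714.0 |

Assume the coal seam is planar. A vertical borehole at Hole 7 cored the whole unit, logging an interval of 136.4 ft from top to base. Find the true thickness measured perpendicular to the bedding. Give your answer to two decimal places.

Let the plane be z = a·x + b·y + c.
Hole 8−Hole 7: 125a + 323b = −101.6;  Hole 9−Hole 7: −420a + 254b = 104.
Solving gives a = −0.35481, b = −0.17724.
|∇z| = √(a²+b²) = 0.39661, so dip δ = arctan(0.39661) = 21.63°.
True thickness = vertical thickness × cos δ = 136.4 × cos 21.63° = 126.79 ft.

126.79 ft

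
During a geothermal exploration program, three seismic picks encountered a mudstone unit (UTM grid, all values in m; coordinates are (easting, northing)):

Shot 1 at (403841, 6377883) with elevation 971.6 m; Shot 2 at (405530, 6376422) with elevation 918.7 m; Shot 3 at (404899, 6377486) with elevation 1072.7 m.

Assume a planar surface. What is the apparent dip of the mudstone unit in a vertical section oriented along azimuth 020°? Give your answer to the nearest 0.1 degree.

17.2°

Let the plane be z = a·E + b·N + c.
Shot 2−Shot 1: 1689a − 1461b = −52.9;  Shot 3−Shot 1: 1058a − 397b = 101.1.
Solving gives a = 0.19276, b = 0.25905.
Unit vector along 020° is (sin 20°, cos 20°) = (0.3420, 0.9397).
Slope in that direction = a·(0.3420) + b·(0.9397) = 0.30936.
Apparent dip = arctan|0.30936| = 17.2° (true dip is 17.9°, so apparent ≤ true as expected).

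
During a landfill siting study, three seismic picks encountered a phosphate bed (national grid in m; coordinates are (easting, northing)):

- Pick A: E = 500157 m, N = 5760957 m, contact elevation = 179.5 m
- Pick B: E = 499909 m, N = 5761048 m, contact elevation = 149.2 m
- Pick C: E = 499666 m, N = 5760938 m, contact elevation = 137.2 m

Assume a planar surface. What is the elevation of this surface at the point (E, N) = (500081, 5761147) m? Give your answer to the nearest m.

Two edge vectors: Pick A→Pick B = (-248, 91, -30.3), Pick A→Pick C = (-491, -19, -42.3).
Normal n = (Pick A→Pick B) × (Pick A→Pick C) = (-4425, 4386.9, 49393).
So ∂z/∂E = −n_x/n_z = 0.08958759 and ∂z/∂N = −n_y/n_z = −0.08881623.
Intercept c from Pick A: 179.5 − 44807.86 + 511666.48 = 467038.11.
At (500081, 5761147): z = 44801.1 − 511683.4 + 467038.11 = 155.8 m.

156 m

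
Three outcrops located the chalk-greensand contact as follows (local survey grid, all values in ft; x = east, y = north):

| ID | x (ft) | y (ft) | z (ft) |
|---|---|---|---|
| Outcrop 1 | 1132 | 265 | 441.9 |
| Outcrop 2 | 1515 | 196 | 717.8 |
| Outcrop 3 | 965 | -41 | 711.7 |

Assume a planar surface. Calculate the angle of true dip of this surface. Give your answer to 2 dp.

Let the plane be z = a·x + b·y + c.
Outcrop 2−Outcrop 1: 383a − 69b = 275.9;  Outcrop 3−Outcrop 1: −167a − 306b = 269.8.
Solving gives a = 0.51125, b = −1.16072.
Gradient magnitude |∇z| = √(a² + b²) = √(0.26138 + 1.34726) = 1.26832.
True dip = arctan(1.26832) = 51.75°, dipping toward NNW (azimuth ≈ 336°).

51.75°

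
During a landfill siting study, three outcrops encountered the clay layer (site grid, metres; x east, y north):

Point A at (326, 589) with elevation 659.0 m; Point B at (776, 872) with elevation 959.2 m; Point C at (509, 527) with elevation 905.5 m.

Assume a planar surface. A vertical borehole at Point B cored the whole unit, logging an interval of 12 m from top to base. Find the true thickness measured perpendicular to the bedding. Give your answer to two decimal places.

Let the plane be z = a·x + b·y + c.
Point B−Point A: 450a + 283b = 300.2;  Point C−Point A: 183a − 62b = 246.5.
Solving gives a = 1.10896, b = −0.70259.
|∇z| = √(a²+b²) = 1.31279, so dip δ = arctan(1.31279) = 52.70°.
True thickness = vertical thickness × cos δ = 12 × cos 52.70° = 7.27 m.

7.27 m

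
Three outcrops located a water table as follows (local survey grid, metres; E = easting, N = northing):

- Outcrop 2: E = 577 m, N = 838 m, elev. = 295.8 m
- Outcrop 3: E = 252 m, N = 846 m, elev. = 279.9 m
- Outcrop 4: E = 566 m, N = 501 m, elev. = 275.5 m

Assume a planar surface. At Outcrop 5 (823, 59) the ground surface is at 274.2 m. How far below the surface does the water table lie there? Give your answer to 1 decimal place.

Two edge vectors: Outcrop 2→Outcrop 3 = (-325, 8, -15.9), Outcrop 2→Outcrop 4 = (-11, -337, -20.3).
Normal n = (Outcrop 2→Outcrop 3) × (Outcrop 2→Outcrop 4) = (-5520.7, -6422.6, 109613).
So ∂z/∂E = −n_x/n_z = 0.05037 and ∂z/∂N = −n_y/n_z = 0.05859.
Intercept c from Outcrop 2: 295.8 − 29.06 − 49.10 = 217.64.
At (823, 59): z_contact = 41.45 + 3.46 + 217.64 = 262.55 m.
Depth below ground = 274.2 − 262.55 = 11.7 m.

11.7 m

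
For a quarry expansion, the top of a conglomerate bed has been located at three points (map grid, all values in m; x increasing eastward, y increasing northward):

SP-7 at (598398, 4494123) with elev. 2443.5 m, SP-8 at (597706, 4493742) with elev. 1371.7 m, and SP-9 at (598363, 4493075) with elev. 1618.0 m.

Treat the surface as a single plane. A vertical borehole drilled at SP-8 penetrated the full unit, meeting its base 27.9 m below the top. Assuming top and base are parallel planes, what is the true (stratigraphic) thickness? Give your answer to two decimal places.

Two edge vectors: SP-7→SP-8 = (-692, -381, -1071.8), SP-7→SP-9 = (-35, -1048, -825.5).
Normal n = (SP-7→SP-8) × (SP-7→SP-9) = (-808730.9, -533733, 711881).
So ∂z/∂x = −n_x/n_z = 1.13605 and ∂z/∂y = −n_y/n_z = 0.74975.
|∇z| = √(a²+b²) = 1.36115, so dip δ = arctan(1.36115) = 53.70°.
True thickness = vertical thickness × cos δ = 27.9 × cos 53.70° = 16.52 m.

16.52 m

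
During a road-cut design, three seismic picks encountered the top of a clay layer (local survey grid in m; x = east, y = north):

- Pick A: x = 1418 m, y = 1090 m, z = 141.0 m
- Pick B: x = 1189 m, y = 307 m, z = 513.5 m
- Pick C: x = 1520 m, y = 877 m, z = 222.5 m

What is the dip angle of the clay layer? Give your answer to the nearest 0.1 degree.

Let the plane be z = a·x + b·y + c.
Pick B−Pick A: −229a − 783b = 372.5;  Pick C−Pick A: 102a − 213b = 81.5.
Solving gives a = −0.12071, b = −0.44043.
Gradient magnitude |∇z| = √(a² + b²) = √(0.01457 + 0.19398) = 0.45667.
True dip = arctan(0.45667) = 24.5°, dipping toward NNE (azimuth ≈ 015°).

24.5°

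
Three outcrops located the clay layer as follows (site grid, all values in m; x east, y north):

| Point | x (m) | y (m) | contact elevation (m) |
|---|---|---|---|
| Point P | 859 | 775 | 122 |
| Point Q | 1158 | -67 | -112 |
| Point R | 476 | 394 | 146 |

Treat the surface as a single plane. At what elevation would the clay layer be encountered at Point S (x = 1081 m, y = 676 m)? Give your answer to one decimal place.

Two edge vectors: Point P→Point Q = (299, -842, -234), Point P→Point R = (-383, -381, 24).
Normal n = (Point P→Point Q) × (Point P→Point R) = (-109362, 82446, -436405).
So ∂z/∂x = −n_x/n_z = −0.250597 and ∂z/∂y = −n_y/n_z = 0.188921.
Intercept c from Point P: 122 + 215.26 − 146.41 = 190.85.
At (1081, 676): z = −270.9 + 127.7 + 190.85 = 47.7 m.

47.7 m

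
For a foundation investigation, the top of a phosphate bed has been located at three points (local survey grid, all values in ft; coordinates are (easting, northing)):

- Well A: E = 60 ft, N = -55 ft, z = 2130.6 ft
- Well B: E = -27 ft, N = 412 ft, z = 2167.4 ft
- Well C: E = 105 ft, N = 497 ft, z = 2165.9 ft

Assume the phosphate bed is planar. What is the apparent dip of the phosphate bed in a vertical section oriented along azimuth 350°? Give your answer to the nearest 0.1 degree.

Two edge vectors: Well A→Well B = (-87, 467, 36.8), Well A→Well C = (45, 552, 35.3).
Normal n = (Well A→Well B) × (Well A→Well C) = (-3828.5, 4727.1, -69039).
So ∂z/∂E = −n_x/n_z = −0.05545 and ∂z/∂N = −n_y/n_z = 0.06847.
Unit vector along 350° is (sin 350°, cos 350°) = (-0.1736, 0.9848).
Slope in that direction = a·(-0.1736) + b·(0.9848) = 0.07706.
Apparent dip = arctan|0.07706| = 4.4° (true dip is 5.0°, so apparent ≤ true as expected).

4.4°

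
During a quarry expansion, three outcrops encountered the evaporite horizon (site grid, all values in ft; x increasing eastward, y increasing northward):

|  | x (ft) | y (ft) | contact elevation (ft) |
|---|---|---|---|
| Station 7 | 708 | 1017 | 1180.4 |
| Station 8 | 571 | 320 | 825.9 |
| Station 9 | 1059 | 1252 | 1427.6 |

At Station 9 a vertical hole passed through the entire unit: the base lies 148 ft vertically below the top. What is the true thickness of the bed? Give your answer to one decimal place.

127.0 ft

Two edge vectors: Station 7→Station 8 = (-137, -697, -354.5), Station 7→Station 9 = (351, 235, 247.2).
Normal n = (Station 7→Station 8) × (Station 7→Station 9) = (-88990.9, -90563.1, 212452).
So ∂z/∂x = −n_x/n_z = 0.41888 and ∂z/∂y = −n_y/n_z = 0.42628.
|∇z| = √(a²+b²) = 0.59763, so dip δ = arctan(0.59763) = 30.86°.
True thickness = vertical thickness × cos δ = 148 × cos 30.86° = 127.0 ft.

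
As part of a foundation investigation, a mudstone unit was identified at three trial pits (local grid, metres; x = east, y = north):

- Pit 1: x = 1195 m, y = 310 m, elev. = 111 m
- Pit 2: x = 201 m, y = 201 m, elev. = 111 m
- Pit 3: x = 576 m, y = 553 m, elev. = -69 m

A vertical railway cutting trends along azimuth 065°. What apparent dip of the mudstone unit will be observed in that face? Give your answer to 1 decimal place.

Two edge vectors: Pit 1→Pit 2 = (-994, -109, 0), Pit 1→Pit 3 = (-619, 243, -180).
Normal n = (Pit 1→Pit 2) × (Pit 1→Pit 3) = (19620, -178920, -309013).
So ∂z/∂x = −n_x/n_z = 0.06349 and ∂z/∂y = −n_y/n_z = −0.57900.
Unit vector along 065° is (sin 65°, cos 65°) = (0.9063, 0.4226).
Slope in that direction = a·(0.9063) + b·(0.4226) = −0.18715.
Apparent dip = arctan|0.18715| = 10.6° (true dip is 30.2°, so apparent ≤ true as expected).

10.6°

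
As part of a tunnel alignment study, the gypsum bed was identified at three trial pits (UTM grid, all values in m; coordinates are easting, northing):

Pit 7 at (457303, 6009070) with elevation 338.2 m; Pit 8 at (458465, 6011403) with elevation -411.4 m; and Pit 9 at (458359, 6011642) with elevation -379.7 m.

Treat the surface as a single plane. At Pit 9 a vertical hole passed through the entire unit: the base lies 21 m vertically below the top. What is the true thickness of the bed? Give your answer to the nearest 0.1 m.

18.9 m

Two edge vectors: Pit 7→Pit 8 = (1162, 2333, -749.6), Pit 7→Pit 9 = (1056, 2572, -717.9).
Normal n = (Pit 7→Pit 8) × (Pit 7→Pit 9) = (253110.5, 42622.2, 525016).
So ∂z/∂easting = −n_x/n_z = −0.48210 and ∂z/∂northing = −n_y/n_z = −0.08118.
|∇z| = √(a²+b²) = 0.48889, so dip δ = arctan(0.48889) = 26.05°.
True thickness = vertical thickness × cos δ = 21 × cos 26.05° = 18.9 m.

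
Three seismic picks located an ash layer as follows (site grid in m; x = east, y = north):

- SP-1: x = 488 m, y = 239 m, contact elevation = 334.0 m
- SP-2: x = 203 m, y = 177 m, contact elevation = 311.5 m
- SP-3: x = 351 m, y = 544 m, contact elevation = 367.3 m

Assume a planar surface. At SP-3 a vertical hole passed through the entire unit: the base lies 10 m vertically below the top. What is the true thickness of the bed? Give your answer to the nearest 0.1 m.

Let the plane be z = a·x + b·y + c.
SP-2−SP-1: −285a − 62b = −22.5;  SP-3−SP-1: −137a + 305b = 33.3.
Solving gives a = 0.05028, b = 0.13177.
|∇z| = √(a²+b²) = 0.14103, so dip δ = arctan(0.14103) = 8.03°.
True thickness = vertical thickness × cos δ = 10 × cos 8.03° = 9.9 m.

9.9 m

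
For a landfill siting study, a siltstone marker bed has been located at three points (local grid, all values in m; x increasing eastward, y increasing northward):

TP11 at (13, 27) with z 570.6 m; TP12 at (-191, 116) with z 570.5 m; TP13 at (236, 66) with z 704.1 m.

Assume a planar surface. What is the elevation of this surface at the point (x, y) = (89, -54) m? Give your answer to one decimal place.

523.8 m

Let the plane be z = a·x + b·y + c.
TP12−TP11: −204a + 89b = −0.1;  TP13−TP11: 223a + 39b = 133.5.
Solving gives a = 0.42749, b = 0.97873.
Then c = 570.6 − a·13 − b·27 = 538.62.
At (89, -54): z = 38.0 − 52.9 + 538.62 = 523.8 m.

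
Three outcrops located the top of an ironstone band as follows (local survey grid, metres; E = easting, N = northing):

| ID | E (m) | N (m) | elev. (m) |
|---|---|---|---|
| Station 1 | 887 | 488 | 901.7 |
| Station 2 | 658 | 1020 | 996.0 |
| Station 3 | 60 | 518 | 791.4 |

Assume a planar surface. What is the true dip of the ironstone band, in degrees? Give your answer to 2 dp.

15.51°

Let the plane be z = a·E + b·N + c.
Station 2−Station 1: −229a + 532b = 94.3;  Station 3−Station 1: −827a + 30b = −110.3.
Solving gives a = 0.14202, b = 0.23839.
Gradient magnitude |∇z| = √(a² + b²) = √(0.02017 + 0.05683) = 0.27749.
True dip = arctan(0.27749) = 15.51°, dipping toward SSW (azimuth ≈ 211°).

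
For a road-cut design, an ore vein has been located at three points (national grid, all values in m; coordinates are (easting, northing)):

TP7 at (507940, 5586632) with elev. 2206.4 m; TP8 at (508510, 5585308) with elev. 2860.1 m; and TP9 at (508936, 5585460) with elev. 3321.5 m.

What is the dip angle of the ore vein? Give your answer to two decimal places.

47.51°

Two edge vectors: TP7→TP8 = (570, -1324, 653.7), TP7→TP9 = (996, -1172, 1115.1).
Normal n = (TP7→TP8) × (TP7→TP9) = (-710256, 15478.2, 650664).
So ∂z/∂E = −n_x/n_z = 1.09159 and ∂z/∂N = −n_y/n_z = −0.02379.
Gradient magnitude |∇z| = √(a² + b²) = √(1.19156 + 0.00057) = 1.09185.
True dip = arctan(1.09185) = 47.51°, dipping toward W (azimuth ≈ 271°).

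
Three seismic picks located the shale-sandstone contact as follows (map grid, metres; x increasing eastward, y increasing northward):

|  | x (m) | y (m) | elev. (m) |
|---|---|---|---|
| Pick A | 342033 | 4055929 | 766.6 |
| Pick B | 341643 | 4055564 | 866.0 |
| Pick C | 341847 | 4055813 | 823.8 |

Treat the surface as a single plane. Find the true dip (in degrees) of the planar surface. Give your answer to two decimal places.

24.03°

Let the plane be z = a·x + b·y + c.
Pick B−Pick A: −390a − 365b = 99.4;  Pick C−Pick A: −186a − 116b = 57.2.
Solving gives a = −0.41270, b = 0.16864.
Gradient magnitude |∇z| = √(a² + b²) = √(0.17032 + 0.02844) = 0.44582.
True dip = arctan(0.44582) = 24.03°, dipping toward ESE (azimuth ≈ 112°).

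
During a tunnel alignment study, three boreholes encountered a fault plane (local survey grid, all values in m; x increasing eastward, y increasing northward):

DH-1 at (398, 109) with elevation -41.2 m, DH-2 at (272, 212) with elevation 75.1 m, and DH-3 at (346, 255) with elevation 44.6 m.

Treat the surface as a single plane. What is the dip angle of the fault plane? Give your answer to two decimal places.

Two edge vectors: DH-1→DH-2 = (-126, 103, 116.3), DH-1→DH-3 = (-52, 146, 85.8).
Normal n = (DH-1→DH-2) × (DH-1→DH-3) = (-8142.4, 4763.2, -13040).
So ∂z/∂x = −n_x/n_z = −0.62442 and ∂z/∂y = −n_y/n_z = 0.36528.
Gradient magnitude |∇z| = √(a² + b²) = √(0.38990 + 0.13343) = 0.72341.
True dip = arctan(0.72341) = 35.88°, dipping toward ESE (azimuth ≈ 120°).

35.88°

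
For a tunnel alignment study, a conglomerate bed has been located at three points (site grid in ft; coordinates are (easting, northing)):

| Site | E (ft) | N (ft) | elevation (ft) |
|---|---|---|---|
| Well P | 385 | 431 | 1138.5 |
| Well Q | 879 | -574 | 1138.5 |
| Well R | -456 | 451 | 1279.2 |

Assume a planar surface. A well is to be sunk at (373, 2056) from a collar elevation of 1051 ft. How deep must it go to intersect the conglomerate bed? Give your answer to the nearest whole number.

46 ft

Two edge vectors: Well P→Well Q = (494, -1005, 0), Well P→Well R = (-841, 20, 140.7).
Normal n = (Well P→Well Q) × (Well P→Well R) = (-141403.5, -69505.8, -835325).
So ∂z/∂E = −n_x/n_z = −0.16928 and ∂z/∂N = −n_y/n_z = −0.08321.
Intercept c from Well P: 1138.5 + 65.17 + 35.86 = 1239.54.
At (373, 2056): z_contact = −63.1 − 171.1 + 1239.54 = 1005.3 ft.
Depth below ground = 1051 − 1005.3 = 46 ft.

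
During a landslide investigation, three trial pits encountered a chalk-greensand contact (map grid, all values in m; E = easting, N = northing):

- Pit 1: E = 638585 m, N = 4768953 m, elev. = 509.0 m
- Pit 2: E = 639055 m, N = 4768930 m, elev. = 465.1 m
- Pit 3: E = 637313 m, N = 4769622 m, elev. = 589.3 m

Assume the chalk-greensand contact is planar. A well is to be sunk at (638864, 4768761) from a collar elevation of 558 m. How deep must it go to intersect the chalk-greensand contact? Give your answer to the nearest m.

Two edge vectors: Pit 1→Pit 2 = (470, -23, -43.9), Pit 1→Pit 3 = (-1272, 669, 80.3).
Normal n = (Pit 1→Pit 2) × (Pit 1→Pit 3) = (27522.2, 18099.8, 285174).
So ∂z/∂E = −n_x/n_z = −0.09651020 and ∂z/∂N = −n_y/n_z = −0.06346932.
Intercept c from Pit 1: 509 + 61629.97 + 302682.21 = 364821.17.
At (638864, 4768761): z_contact = −61656.9 − 302670.0 + 364821.17 = 494.3 m.
Depth below ground = 558 − 494.3 = 64 m.

64 m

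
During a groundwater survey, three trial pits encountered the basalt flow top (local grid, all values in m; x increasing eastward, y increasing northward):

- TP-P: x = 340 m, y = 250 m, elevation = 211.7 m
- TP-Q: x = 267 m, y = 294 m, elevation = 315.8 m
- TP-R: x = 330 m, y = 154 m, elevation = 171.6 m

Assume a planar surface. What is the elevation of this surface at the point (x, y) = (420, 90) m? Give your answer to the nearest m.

38 m

Two edge vectors: TP-P→TP-Q = (-73, 44, 104.1), TP-P→TP-R = (-10, -96, -40.1).
Normal n = (TP-P→TP-Q) × (TP-P→TP-R) = (8229.2, -3968.3, 7448).
So ∂z/∂x = −n_x/n_z = −1.10489 and ∂z/∂y = −n_y/n_z = 0.53280.
Intercept c from TP-P: 211.7 + 375.66 − 133.20 = 454.16.
At (420, 90): z = −464.1 + 48.0 + 454.16 = 38.1 m.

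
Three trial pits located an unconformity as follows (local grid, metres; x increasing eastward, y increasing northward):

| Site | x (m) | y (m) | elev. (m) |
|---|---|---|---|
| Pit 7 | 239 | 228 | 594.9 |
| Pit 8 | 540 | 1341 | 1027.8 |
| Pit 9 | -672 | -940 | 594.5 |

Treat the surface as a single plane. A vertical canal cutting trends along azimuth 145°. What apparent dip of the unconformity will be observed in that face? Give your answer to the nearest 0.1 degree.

42.8°

Let the plane be z = a·x + b·y + c.
Pit 8−Pit 7: 301a + 1113b = 432.9;  Pit 9−Pit 7: −911a − 1168b = −0.4.
Solving gives a = −0.76268, b = 0.59521.
Unit vector along 145° is (sin 145°, cos 145°) = (0.5736, -0.8192).
Slope in that direction = a·(0.5736) + b·(-0.8192) = −0.92502.
Apparent dip = arctan|0.92502| = 42.8° (true dip is 44.1°, so apparent ≤ true as expected).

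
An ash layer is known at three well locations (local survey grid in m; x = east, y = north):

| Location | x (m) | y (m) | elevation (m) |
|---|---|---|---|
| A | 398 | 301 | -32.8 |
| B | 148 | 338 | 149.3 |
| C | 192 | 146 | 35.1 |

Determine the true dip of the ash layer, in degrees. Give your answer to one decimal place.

38.6°

Two edge vectors: A→B = (-250, 37, 182.1), A→C = (-206, -155, 67.9).
Normal n = (A→B) × (A→C) = (30737.8, -20537.6, 46372).
So ∂z/∂x = −n_x/n_z = −0.66285 and ∂z/∂y = −n_y/n_z = 0.44289.
Gradient magnitude |∇z| = √(a² + b²) = √(0.43937 + 0.19615) = 0.79720.
True dip = arctan(0.79720) = 38.6°, dipping toward ESE (azimuth ≈ 124°).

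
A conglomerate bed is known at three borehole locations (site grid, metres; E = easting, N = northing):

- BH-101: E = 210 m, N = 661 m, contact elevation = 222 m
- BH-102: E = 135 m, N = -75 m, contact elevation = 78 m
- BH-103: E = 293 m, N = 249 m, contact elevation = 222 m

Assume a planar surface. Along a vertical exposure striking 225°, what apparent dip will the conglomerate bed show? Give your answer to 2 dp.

Let the plane be z = a·E + b·N + c.
BH-102−BH-101: −75a − 736b = −144;  BH-103−BH-101: 83a − 412b = 0.
Solving gives a = 0.64495, b = 0.12993.
Unit vector along 225° is (sin 225°, cos 225°) = (-0.7071, -0.7071).
Slope in that direction = a·(-0.7071) + b·(-0.7071) = −0.54793.
Apparent dip = arctan|0.54793| = 28.72° (true dip is 33.3°, so apparent ≤ true as expected).

28.72°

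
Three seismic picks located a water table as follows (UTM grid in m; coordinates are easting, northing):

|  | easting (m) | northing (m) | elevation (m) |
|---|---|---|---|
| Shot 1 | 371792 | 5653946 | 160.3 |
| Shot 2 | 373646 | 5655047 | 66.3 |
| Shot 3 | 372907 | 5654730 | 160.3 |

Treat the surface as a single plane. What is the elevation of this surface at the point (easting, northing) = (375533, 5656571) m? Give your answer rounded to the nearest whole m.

Two edge vectors: Shot 1→Shot 2 = (1854, 1101, -94), Shot 1→Shot 3 = (1115, 784, 0).
Normal n = (Shot 1→Shot 2) × (Shot 1→Shot 3) = (73696, -104810, 225921).
So ∂z/∂easting = −n_x/n_z = −0.32620252 and ∂z/∂northing = −n_y/n_z = 0.46392323.
Intercept c from Shot 1: 160.3 + 121279.49 − 2622996.89 = −2501557.10.
At (375533, 5656571): z = −122499.8 + 2624214.7 − 2501557.10 = 157.8 m.

158 m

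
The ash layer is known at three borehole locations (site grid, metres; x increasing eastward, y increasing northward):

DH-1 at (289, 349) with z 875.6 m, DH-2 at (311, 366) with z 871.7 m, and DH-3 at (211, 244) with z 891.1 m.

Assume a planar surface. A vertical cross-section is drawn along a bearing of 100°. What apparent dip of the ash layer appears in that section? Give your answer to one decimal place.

7.9°

Two edge vectors: DH-1→DH-2 = (22, 17, -3.9), DH-1→DH-3 = (-78, -105, 15.5).
Normal n = (DH-1→DH-2) × (DH-1→DH-3) = (-146, -36.8, -984).
So ∂z/∂x = −n_x/n_z = −0.14837 and ∂z/∂y = −n_y/n_z = −0.03740.
Unit vector along 100° is (sin 100°, cos 100°) = (0.9848, -0.1736).
Slope in that direction = a·(0.9848) + b·(-0.1736) = −0.13963.
Apparent dip = arctan|0.13963| = 7.9° (true dip is 8.7°, so apparent ≤ true as expected).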